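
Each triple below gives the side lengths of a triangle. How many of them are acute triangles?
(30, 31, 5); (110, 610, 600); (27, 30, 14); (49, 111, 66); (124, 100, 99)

2

(30,31,5): 5²+30² = 925 < 961 = 31² → obtuse
(110,610,600): 110²+600² = 372100 = 610² → right
(27,30,14): 14²+27² = 925 > 900 = 30² → acute
(49,111,66): 49²+66² = 6757 < 12321 = 111² → obtuse
(124,100,99): 99²+100² = 19801 > 15376 = 124² → acute
2 of the 5 are acute.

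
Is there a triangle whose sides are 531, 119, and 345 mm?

The longest side is 531, but the other two sum to only 464.
464 < 531, so the triangle inequality fails.

No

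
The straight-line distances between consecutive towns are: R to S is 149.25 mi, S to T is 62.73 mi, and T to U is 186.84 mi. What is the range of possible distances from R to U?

The maximum is all hops collinear in one direction: 149.25 + 62.73 + 186.84 = 398.82.
The longest hop is 186.84; the others sum to 211.98. Since 186.84 ≤ 211.98, the path can fold back on itself completely, so the minimum distance is 0.

0 ≤ RU ≤ 398.82 mi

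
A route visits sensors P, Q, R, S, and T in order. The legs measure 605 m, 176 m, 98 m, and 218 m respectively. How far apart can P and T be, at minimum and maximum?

The maximum is all hops collinear in one direction: 605 + 176 + 98 + 218 = 1097.
The longest hop is 605; the others sum to 492. Folding the others back against it leaves at least 605 − 492 = 113.

113 ≤ PT ≤ 1097 m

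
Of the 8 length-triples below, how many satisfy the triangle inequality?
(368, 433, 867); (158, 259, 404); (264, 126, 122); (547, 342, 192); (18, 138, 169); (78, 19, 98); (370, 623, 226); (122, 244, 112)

(368,433,867): 368+433 ≤ 867 → not valid
(158,259,404): 158+259 > 404 → valid
(122,126,264): 122+126 ≤ 264 → not valid
(192,342,547): 192+342 ≤ 547 → not valid
(18,138,169): 18+138 ≤ 169 → not valid
(19,78,98): 19+78 ≤ 98 → not valid
(226,370,623): 226+370 ≤ 623 → not valid
(112,122,244): 112+122 ≤ 244 → not valid
1 of the 8 triples forms a triangle.

1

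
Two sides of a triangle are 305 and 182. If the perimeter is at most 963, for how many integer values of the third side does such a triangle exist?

353

Triangle inequality: 123 < x < 487. Perimeter ≤ 963 gives x ≤ 963 − 305 − 182 = 476.
So 123 < x ≤ 476; integers 124 through 476: 353 values.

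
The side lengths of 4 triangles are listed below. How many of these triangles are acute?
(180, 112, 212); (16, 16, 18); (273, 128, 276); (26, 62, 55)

2

(180,112,212): 112²+180² = 44944 = 212² → right
(16,16,18): 16²+16² = 512 > 324 = 18² → acute
(273,128,276): 128²+273² = 90913 > 76176 = 276² → acute
(26,62,55): 26²+55² = 3701 < 3844 = 62² → obtuse
2 of the 4 are acute.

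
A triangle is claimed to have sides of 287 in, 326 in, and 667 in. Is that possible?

No

The longest side is 667, but the other two sum to only 613.
613 < 667, so the triangle inequality fails.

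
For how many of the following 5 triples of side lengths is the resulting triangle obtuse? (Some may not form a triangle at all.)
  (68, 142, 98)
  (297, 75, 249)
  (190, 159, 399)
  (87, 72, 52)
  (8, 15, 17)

2

(68,142,98): 68²+98² = 14228 < 20164 = 142² → obtuse
(297,75,249): 75²+249² = 67626 < 88209 = 297² → obtuse
(190,159,399): 159+190 ≤ 399, not a triangle
(87,72,52): 52²+72² = 7888 > 7569 = 87² → acute
(8,15,17): 8²+15² = 289 = 17² → right
2 of the 5 are obtuse.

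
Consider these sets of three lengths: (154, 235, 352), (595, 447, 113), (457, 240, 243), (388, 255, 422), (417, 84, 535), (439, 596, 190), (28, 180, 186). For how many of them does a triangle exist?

(154,235,352): 154+235 > 352 → valid
(113,447,595): 113+447 ≤ 595 → not valid
(240,243,457): 240+243 > 457 → valid
(255,388,422): 255+388 > 422 → valid
(84,417,535): 84+417 ≤ 535 → not valid
(190,439,596): 190+439 > 596 → valid
(28,180,186): 28+180 > 186 → valid
5 of the 7 triples form a triangle.

5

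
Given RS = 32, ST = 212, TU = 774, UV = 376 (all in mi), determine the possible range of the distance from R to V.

154 ≤ RV ≤ 1394 mi

The maximum is all hops collinear in one direction: 32 + 212 + 774 + 376 = 1394.
The longest hop is 774; the others sum to 620. Folding the others back against it leaves at least 774 − 620 = 154.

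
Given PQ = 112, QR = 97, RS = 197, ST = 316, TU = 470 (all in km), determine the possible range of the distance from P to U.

0 ≤ PU ≤ 1192 km

The maximum is all hops collinear in one direction: 112 + 97 + 197 + 316 + 470 = 1192.
The longest hop is 470; the others sum to 722. Since 470 ≤ 722, the path can fold back on itself completely, so the minimum distance is 0.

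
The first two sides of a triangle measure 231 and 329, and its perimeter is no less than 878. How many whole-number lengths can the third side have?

Triangle inequality: 98 < x < 560. Perimeter ≥ 878 gives x ≥ 878 − 231 − 329 = 318.
So 318 ≤ x < 560; integers 318 through 559: 242 values.

242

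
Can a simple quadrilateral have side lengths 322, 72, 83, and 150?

For a quadrilateral, each side must be shorter than the sum of the others.
Here the longest side is 322, but the remaining 3 sides sum to only 305.

No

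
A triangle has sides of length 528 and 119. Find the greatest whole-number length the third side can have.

646

The third side must be strictly less than 528 + 119 = 647.
The largest integer below 647 is 646.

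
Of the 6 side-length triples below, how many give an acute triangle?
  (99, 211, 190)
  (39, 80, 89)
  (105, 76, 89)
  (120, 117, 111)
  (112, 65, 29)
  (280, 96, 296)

3

(99,211,190): 99²+190² = 45901 > 44521 = 211² → acute
(39,80,89): 39²+80² = 7921 = 89² → right
(105,76,89): 76²+89² = 13697 > 11025 = 105² → acute
(120,117,111): 111²+117² = 26010 > 14400 = 120² → acute
(112,65,29): 29+65 ≤ 112, not a triangle
(280,96,296): 96²+280² = 87616 = 296² → right
3 of the 6 are acute.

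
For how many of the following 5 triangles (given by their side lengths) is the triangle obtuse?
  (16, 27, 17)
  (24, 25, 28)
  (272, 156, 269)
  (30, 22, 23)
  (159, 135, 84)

1

(16,27,17): 16²+17² = 545 < 729 = 27² → obtuse
(24,25,28): 24²+25² = 1201 > 784 = 28² → acute
(272,156,269): 156²+269² = 96697 > 73984 = 272² → acute
(30,22,23): 22²+23² = 1013 > 900 = 30² → acute
(159,135,84): 84²+135² = 25281 = 159² → right
1 of the 5 is obtuse.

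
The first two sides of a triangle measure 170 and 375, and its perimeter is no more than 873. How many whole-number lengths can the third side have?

Triangle inequality: 205 < x < 545. Perimeter ≤ 873 gives x ≤ 873 − 170 − 375 = 328.
So 205 < x ≤ 328; integers 206 through 328: 123 values.

123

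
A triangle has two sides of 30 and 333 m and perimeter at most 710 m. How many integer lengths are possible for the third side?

44

Triangle inequality: 303 < x < 363. Perimeter ≤ 710 gives x ≤ 710 − 30 − 333 = 347.
So 303 < x ≤ 347; integers 304 through 347: 44 values.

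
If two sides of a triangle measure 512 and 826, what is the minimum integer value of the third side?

315

The third side must be strictly greater than |512 − 826| = 314.
The smallest integer above 314 is 315.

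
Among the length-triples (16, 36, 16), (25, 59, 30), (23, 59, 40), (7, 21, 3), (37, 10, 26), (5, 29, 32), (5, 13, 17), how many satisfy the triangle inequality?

(16,16,36): 16+16 ≤ 36 → not valid
(25,30,59): 25+30 ≤ 59 → not valid
(23,40,59): 23+40 > 59 → valid
(3,7,21): 3+7 ≤ 21 → not valid
(10,26,37): 10+26 ≤ 37 → not valid
(5,29,32): 5+29 > 32 → valid
(5,13,17): 5+13 > 17 → valid
3 of the 7 triples form a triangle.

3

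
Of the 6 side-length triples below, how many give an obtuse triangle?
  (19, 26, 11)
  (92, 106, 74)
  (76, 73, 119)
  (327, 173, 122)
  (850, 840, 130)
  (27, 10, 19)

3

(19,26,11): 11²+19² = 482 < 676 = 26² → obtuse
(92,106,74): 74²+92² = 13940 > 11236 = 106² → acute
(76,73,119): 73²+76² = 11105 < 14161 = 119² → obtuse
(327,173,122): 122+173 ≤ 327, not a triangle
(850,840,130): 130²+840² = 722500 = 850² → right
(27,10,19): 10²+19² = 461 < 729 = 27² → obtuse
3 of the 6 are obtuse.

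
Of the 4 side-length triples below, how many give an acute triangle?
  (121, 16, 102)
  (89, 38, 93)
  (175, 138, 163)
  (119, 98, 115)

3

(121,16,102): 16+102 ≤ 121, not a triangle
(89,38,93): 38²+89² = 9365 > 8649 = 93² → acute
(175,138,163): 138²+163² = 45613 > 30625 = 175² → acute
(119,98,115): 98²+115² = 22829 > 14161 = 119² → acute
3 of the 4 are acute.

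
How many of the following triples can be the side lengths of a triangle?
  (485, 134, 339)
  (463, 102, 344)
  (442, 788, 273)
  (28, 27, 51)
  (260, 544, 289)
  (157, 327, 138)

(134,339,485): 134+339 ≤ 485 → not valid
(102,344,463): 102+344 ≤ 463 → not valid
(273,442,788): 273+442 ≤ 788 → not valid
(27,28,51): 27+28 > 51 → valid
(260,289,544): 260+289 > 544 → valid
(138,157,327): 138+157 ≤ 327 → not valid
2 of the 6 triples form a triangle.

2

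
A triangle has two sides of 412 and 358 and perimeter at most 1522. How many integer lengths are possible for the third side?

Triangle inequality: 54 < x < 770. Perimeter ≤ 1522 gives x ≤ 1522 − 412 − 358 = 752.
So 54 < x ≤ 752; integers 55 through 752: 698 values.

698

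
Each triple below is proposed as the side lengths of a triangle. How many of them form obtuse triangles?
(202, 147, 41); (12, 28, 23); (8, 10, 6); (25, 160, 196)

1

(202,147,41): 41+147 ≤ 202, not a triangle
(12,28,23): 12²+23² = 673 < 784 = 28² → obtuse
(8,10,6): 6²+8² = 100 = 10² → right
(25,160,196): 25+160 ≤ 196, not a triangle
1 of the 4 is obtuse.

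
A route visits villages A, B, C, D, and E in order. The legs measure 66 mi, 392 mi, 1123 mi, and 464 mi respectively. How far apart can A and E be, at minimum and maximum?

The maximum is all hops collinear in one direction: 66 + 392 + 1123 + 464 = 2045.
The longest hop is 1123; the others sum to 922. Folding the others back against it leaves at least 1123 − 922 = 201.

201 ≤ AE ≤ 2045 mi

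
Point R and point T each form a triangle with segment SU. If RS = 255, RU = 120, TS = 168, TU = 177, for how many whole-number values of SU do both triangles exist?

From triangle RSU: 135 < SU < 375.
From triangle TSU: 9 < SU < 345.
Intersection: 135 < SU < 345, so integers 136 through 344: 209 values.

209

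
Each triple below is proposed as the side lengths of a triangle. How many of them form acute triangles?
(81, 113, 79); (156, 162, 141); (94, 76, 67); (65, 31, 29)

3

(81,113,79): 79²+81² = 12802 > 12769 = 113² → acute
(156,162,141): 141²+156² = 44217 > 26244 = 162² → acute
(94,76,67): 67²+76² = 10265 > 8836 = 94² → acute
(65,31,29): 29+31 ≤ 65, not a triangle
3 of the 4 are acute.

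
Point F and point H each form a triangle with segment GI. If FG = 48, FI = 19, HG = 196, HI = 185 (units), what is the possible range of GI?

From triangle FGI: |48 − 19| < GI < 48 + 19, i.e. 29 < GI < 67.
From triangle HGI: 11 < GI < 381.
Both must hold, so GI lies in the intersection.

29 < GI < 67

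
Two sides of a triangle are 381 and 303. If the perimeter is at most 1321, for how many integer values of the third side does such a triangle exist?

Triangle inequality: 78 < x < 684. Perimeter ≤ 1321 gives x ≤ 1321 − 381 − 303 = 637.
So 78 < x ≤ 637; integers 79 through 637: 559 values.

559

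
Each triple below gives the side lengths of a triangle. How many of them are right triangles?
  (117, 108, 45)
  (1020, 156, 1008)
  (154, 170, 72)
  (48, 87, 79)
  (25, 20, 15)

4

(117,108,45): 45²+108² = 13689 = 117² → right
(1020,156,1008): 156²+1008² = 1040400 = 1020² → right
(154,170,72): 72²+154² = 28900 = 170² → right
(48,87,79): 48²+79² = 8545 > 7569 = 87² → acute
(25,20,15): 15²+20² = 625 = 25² → right
4 of the 5 are right.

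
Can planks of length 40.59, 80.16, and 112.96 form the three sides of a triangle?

Yes

The longest side is 112.96, and the other two sum to 120.75.
Since 120.75 > 112.96, the triangle inequality holds.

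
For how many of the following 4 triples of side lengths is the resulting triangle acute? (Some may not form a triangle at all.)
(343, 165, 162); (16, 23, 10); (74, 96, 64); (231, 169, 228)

(343,165,162): 162+165 ≤ 343, not a triangle
(16,23,10): 10²+16² = 356 < 529 = 23² → obtuse
(74,96,64): 64²+74² = 9572 > 9216 = 96² → acute
(231,169,228): 169²+228² = 80545 > 53361 = 231² → acute
2 of the 4 are acute.

2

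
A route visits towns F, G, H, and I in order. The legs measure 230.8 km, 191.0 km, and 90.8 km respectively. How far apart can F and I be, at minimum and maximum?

The maximum is all hops collinear in one direction: 230.8 + 191.0 + 90.8 = 512.6.
The longest hop is 230.8; the others sum to 281.8. Since 230.8 ≤ 281.8, the path can fold back on itself completely, so the minimum distance is 0.

0 ≤ FI ≤ 512.6 km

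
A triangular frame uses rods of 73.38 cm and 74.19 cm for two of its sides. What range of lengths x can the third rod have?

By the triangle inequality, x must be less than 73.38 + 74.19 = 147.57 and greater than |73.38 − 74.19| = 0.81.

0.81 < x < 147.57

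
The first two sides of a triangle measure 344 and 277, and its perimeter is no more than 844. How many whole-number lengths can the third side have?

Triangle inequality: 67 < x < 621. Perimeter ≤ 844 gives x ≤ 844 − 344 − 277 = 223.
So 67 < x ≤ 223; integers 68 through 223: 156 values.

156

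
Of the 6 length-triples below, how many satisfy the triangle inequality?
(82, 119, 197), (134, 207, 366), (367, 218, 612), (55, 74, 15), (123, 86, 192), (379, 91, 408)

(82,119,197): 82+119 > 197 → valid
(134,207,366): 134+207 ≤ 366 → not valid
(218,367,612): 218+367 ≤ 612 → not valid
(15,55,74): 15+55 ≤ 74 → not valid
(86,123,192): 86+123 > 192 → valid
(91,379,408): 91+379 > 408 → valid
3 of the 6 triples form a triangle.

3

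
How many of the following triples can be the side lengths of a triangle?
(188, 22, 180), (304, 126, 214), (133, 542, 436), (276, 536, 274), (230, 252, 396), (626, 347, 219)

(22,180,188): 22+180 > 188 → valid
(126,214,304): 126+214 > 304 → valid
(133,436,542): 133+436 > 542 → valid
(274,276,536): 274+276 > 536 → valid
(230,252,396): 230+252 > 396 → valid
(219,347,626): 219+347 ≤ 626 → not valid
5 of the 6 triples form a triangle.

5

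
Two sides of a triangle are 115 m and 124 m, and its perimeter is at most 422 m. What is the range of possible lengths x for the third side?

9 < x ≤ 183 m

Triangle inequality alone gives 9 < x < 239.
The perimeter condition gives x ≤ 422 − 115 − 124 = 183.
Intersecting the two: 9 < x ≤ 183.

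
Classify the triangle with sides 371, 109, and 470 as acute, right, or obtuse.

obtuse

Compare the square of the longest side to the sum of squares of the other two: 109² + 371² = 149522 < 220900 = 470².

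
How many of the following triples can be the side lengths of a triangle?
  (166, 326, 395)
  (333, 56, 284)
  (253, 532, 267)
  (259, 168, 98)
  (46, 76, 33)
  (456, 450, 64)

5

(166,326,395): 166+326 > 395 → valid
(56,284,333): 56+284 > 333 → valid
(253,267,532): 253+267 ≤ 532 → not valid
(98,168,259): 98+168 > 259 → valid
(33,46,76): 33+46 > 76 → valid
(64,450,456): 64+450 > 456 → valid
5 of the 6 triples form a triangle.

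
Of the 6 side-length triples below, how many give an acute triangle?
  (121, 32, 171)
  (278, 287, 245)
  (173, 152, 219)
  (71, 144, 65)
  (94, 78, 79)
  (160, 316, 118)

3

(121,32,171): 32+121 ≤ 171, not a triangle
(278,287,245): 245²+278² = 137309 > 82369 = 287² → acute
(173,152,219): 152²+173² = 53033 > 47961 = 219² → acute
(71,144,65): 65+71 ≤ 144, not a triangle
(94,78,79): 78²+79² = 12325 > 8836 = 94² → acute
(160,316,118): 118+160 ≤ 316, not a triangle
3 of the 6 are acute.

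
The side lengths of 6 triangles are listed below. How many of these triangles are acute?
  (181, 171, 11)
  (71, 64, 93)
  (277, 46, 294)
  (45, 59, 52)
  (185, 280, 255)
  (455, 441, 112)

3

(181,171,11): 11²+171² = 29362 < 32761 = 181² → obtuse
(71,64,93): 64²+71² = 9137 > 8649 = 93² → acute
(277,46,294): 46²+277² = 78845 < 86436 = 294² → obtuse
(45,59,52): 45²+52² = 4729 > 3481 = 59² → acute
(185,280,255): 185²+255² = 99250 > 78400 = 280² → acute
(455,441,112): 112²+441² = 207025 = 455² → right
3 of the 6 are acute.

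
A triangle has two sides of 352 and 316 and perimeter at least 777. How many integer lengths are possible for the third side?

559

Triangle inequality: 36 < x < 668. Perimeter ≥ 777 gives x ≥ 777 − 352 − 316 = 109.
So 109 ≤ x < 668; integers 109 through 667: 559 values.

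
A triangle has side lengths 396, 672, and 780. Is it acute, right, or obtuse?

right

Compare the square of the longest side to the sum of squares of the other two: 396² + 672² = 608400 = 780².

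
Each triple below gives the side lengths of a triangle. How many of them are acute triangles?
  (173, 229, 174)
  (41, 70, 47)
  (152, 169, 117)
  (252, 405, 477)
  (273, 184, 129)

(173,229,174): 173²+174² = 60205 > 52441 = 229² → acute
(41,70,47): 41²+47² = 3890 < 4900 = 70² → obtuse
(152,169,117): 117²+152² = 36793 > 28561 = 169² → acute
(252,405,477): 252²+405² = 227529 = 477² → right
(273,184,129): 129²+184² = 50497 < 74529 = 273² → obtuse
2 of the 5 are acute.

2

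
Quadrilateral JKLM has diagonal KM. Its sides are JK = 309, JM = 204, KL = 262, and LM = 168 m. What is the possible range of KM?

105 < KM < 430

From triangle JKM: |309 − 204| < KM < 309 + 204, i.e. 105 < KM < 513.
From triangle LKM: 94 < KM < 430.
Both must hold, so KM lies in the intersection.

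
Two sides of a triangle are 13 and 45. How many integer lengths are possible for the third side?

The third side lies in the open interval (32, 58).
Integers from 33 to 57 inclusive: 57 − 33 + 1 = 25.

25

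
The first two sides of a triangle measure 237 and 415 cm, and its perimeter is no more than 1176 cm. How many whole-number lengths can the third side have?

Triangle inequality: 178 < x < 652. Perimeter ≤ 1176 gives x ≤ 1176 − 237 − 415 = 524.
So 178 < x ≤ 524; integers 179 through 524: 346 values.

346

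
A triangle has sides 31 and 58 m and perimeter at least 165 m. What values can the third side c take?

Triangle inequality alone gives 27 < c < 89.
The perimeter condition gives c ≥ 165 − 31 − 58 = 76.
Intersecting the two: 76 ≤ c < 89.

76 ≤ c < 89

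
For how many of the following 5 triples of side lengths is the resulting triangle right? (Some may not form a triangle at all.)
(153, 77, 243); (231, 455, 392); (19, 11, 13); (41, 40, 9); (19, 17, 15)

(153,77,243): 77+153 ≤ 243, not a triangle
(231,455,392): 231²+392² = 207025 = 455² → right
(19,11,13): 11²+13² = 290 < 361 = 19² → obtuse
(41,40,9): 9²+40² = 1681 = 41² → right
(19,17,15): 15²+17² = 514 > 361 = 19² → acute
2 of the 5 are right.

2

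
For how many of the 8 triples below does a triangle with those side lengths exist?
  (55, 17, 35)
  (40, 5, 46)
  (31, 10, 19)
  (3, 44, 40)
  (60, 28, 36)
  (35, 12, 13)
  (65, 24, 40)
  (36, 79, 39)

(17,35,55): 17+35 ≤ 55 → not valid
(5,40,46): 5+40 ≤ 46 → not valid
(10,19,31): 10+19 ≤ 31 → not valid
(3,40,44): 3+40 ≤ 44 → not valid
(28,36,60): 28+36 > 60 → valid
(12,13,35): 12+13 ≤ 35 → not valid
(24,40,65): 24+40 ≤ 65 → not valid
(36,39,79): 36+39 ≤ 79 → not valid
1 of the 8 triples forms a triangle.

1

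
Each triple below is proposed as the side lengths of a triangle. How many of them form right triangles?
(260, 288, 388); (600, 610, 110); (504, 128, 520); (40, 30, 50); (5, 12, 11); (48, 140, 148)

5

(260,288,388): 260²+288² = 150544 = 388² → right
(600,610,110): 110²+600² = 372100 = 610² → right
(504,128,520): 128²+504² = 270400 = 520² → right
(40,30,50): 30²+40² = 2500 = 50² → right
(5,12,11): 5²+11² = 146 > 144 = 12² → acute
(48,140,148): 48²+140² = 21904 = 148² → right
5 of the 6 are right.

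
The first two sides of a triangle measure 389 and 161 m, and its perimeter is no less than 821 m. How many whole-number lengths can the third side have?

Triangle inequality: 228 < x < 550. Perimeter ≥ 821 gives x ≥ 821 − 389 − 161 = 271.
So 271 ≤ x < 550; integers 271 through 549: 279 values.

279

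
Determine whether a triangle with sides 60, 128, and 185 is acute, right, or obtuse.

obtuse

Compare the square of the longest side to the sum of squares of the other two: 60² + 128² = 19984 < 34225 = 185².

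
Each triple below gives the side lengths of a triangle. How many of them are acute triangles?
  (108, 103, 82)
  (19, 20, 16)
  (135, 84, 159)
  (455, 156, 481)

(108,103,82): 82²+103² = 17333 > 11664 = 108² → acute
(19,20,16): 16²+19² = 617 > 400 = 20² → acute
(135,84,159): 84²+135² = 25281 = 159² → right
(455,156,481): 156²+455² = 231361 = 481² → right
2 of the 4 are acute.

2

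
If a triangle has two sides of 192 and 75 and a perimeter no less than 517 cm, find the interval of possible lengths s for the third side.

250 ≤ s < 267

Triangle inequality alone gives 117 < s < 267.
The perimeter condition gives s ≥ 517 − 192 − 75 = 250.
Intersecting the two: 250 ≤ s < 267.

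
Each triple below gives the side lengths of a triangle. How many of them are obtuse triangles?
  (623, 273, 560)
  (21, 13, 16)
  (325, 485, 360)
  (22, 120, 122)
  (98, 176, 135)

2

(623,273,560): 273²+560² = 388129 = 623² → right
(21,13,16): 13²+16² = 425 < 441 = 21² → obtuse
(325,485,360): 325²+360² = 235225 = 485² → right
(22,120,122): 22²+120² = 14884 = 122² → right
(98,176,135): 98²+135² = 27829 < 30976 = 176² → obtuse
2 of the 5 are obtuse.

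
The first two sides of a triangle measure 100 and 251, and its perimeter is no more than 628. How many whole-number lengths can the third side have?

Triangle inequality: 151 < x < 351. Perimeter ≤ 628 gives x ≤ 628 − 100 − 251 = 277.
So 151 < x ≤ 277; integers 152 through 277: 126 values.

126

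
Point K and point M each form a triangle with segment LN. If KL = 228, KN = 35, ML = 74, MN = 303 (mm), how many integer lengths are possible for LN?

From triangle KLN: 193 < LN < 263.
From triangle MLN: 229 < LN < 377.
Intersection: 229 < LN < 263, so integers 230 through 262: 33 values.

33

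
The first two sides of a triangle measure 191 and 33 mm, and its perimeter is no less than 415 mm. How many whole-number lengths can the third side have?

33

Triangle inequality: 158 < x < 224. Perimeter ≥ 415 gives x ≥ 415 − 191 − 33 = 191.
So 191 ≤ x < 224; integers 191 through 223: 33 values.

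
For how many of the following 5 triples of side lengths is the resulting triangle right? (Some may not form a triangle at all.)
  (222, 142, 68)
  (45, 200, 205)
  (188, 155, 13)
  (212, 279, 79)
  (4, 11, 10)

1

(222,142,68): 68+142 ≤ 222, not a triangle
(45,200,205): 45²+200² = 42025 = 205² → right
(188,155,13): 13+155 ≤ 188, not a triangle
(212,279,79): 79²+212² = 51185 < 77841 = 279² → obtuse
(4,11,10): 4²+10² = 116 < 121 = 11² → obtuse
1 of the 5 is right.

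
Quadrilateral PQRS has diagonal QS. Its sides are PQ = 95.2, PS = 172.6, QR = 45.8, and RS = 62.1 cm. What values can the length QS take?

From triangle PQS: |95.2 − 172.6| < QS < 95.2 + 172.6, i.e. 77.4 < QS < 267.8.
From triangle RQS: 16.3 < QS < 107.9.
Both must hold, so QS lies in the intersection.

77.4 < QS < 107.9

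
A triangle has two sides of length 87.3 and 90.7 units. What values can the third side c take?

By the triangle inequality, c must be less than 87.3 + 90.7 = 178.0 and greater than |87.3 − 90.7| = 3.4.

3.4 < c < 178.0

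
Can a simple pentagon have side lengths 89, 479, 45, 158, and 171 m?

No

For a pentagon, each side must be shorter than the sum of the others.
Here the longest side is 479, but the remaining 4 sides sum to only 463.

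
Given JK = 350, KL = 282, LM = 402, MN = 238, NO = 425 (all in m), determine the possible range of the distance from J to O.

0 ≤ JO ≤ 1697 m

The maximum is all hops collinear in one direction: 350 + 282 + 402 + 238 + 425 = 1697.
The longest hop is 425; the others sum to 1272. Since 425 ≤ 1272, the path can fold back on itself completely, so the minimum distance is 0.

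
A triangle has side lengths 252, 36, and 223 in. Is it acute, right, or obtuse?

obtuse

Compare the square of the longest side to the sum of squares of the other two: 36² + 223² = 51025 < 63504 = 252².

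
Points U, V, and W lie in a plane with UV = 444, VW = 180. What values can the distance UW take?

By the triangle inequality, |444 − 180| ≤ UW ≤ 444 + 180.

264 ≤ UW ≤ 624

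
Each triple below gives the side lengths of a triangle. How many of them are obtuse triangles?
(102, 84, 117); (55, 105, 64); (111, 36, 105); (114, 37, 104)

(102,84,117): 84²+102² = 17460 > 13689 = 117² → acute
(55,105,64): 55²+64² = 7121 < 11025 = 105² → obtuse
(111,36,105): 36²+105² = 12321 = 111² → right
(114,37,104): 37²+104² = 12185 < 12996 = 114² → obtuse
2 of the 4 are obtuse.

2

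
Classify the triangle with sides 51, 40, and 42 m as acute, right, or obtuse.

Compare the square of the longest side to the sum of squares of the other two: 40² + 42² = 3364 > 2601 = 51².

acute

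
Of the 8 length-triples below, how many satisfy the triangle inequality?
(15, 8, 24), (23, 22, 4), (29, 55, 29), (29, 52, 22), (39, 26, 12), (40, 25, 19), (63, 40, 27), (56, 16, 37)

(8,15,24): 8+15 ≤ 24 → not valid
(4,22,23): 4+22 > 23 → valid
(29,29,55): 29+29 > 55 → valid
(22,29,52): 22+29 ≤ 52 → not valid
(12,26,39): 12+26 ≤ 39 → not valid
(19,25,40): 19+25 > 40 → valid
(27,40,63): 27+40 > 63 → valid
(16,37,56): 16+37 ≤ 56 → not valid
4 of the 8 triples form a triangle.

4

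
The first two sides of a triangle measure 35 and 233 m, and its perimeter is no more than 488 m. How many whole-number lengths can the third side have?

22

Triangle inequality: 198 < x < 268. Perimeter ≤ 488 gives x ≤ 488 − 35 − 233 = 220.
So 198 < x ≤ 220; integers 199 through 220: 22 values.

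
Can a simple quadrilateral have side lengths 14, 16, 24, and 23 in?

Yes

A quadrilateral exists iff every side is shorter than the sum of the others — equivalently, the longest side is less than the sum of the rest.
Longest side 24 < 53 (sum of the remaining 3), so yes.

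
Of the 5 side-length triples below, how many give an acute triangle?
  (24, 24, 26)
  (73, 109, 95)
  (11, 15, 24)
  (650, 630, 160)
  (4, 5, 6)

(24,24,26): 24²+24² = 1152 > 676 = 26² → acute
(73,109,95): 73²+95² = 14354 > 11881 = 109² → acute
(11,15,24): 11²+15² = 346 < 576 = 24² → obtuse
(650,630,160): 160²+630² = 422500 = 650² → right
(4,5,6): 4²+5² = 41 > 36 = 6² → acute
3 of the 5 are acute.

3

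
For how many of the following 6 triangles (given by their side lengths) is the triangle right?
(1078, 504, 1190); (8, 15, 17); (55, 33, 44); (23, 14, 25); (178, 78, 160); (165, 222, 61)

4

(1078,504,1190): 504²+1078² = 1416100 = 1190² → right
(8,15,17): 8²+15² = 289 = 17² → right
(55,33,44): 33²+44² = 3025 = 55² → right
(23,14,25): 14²+23² = 725 > 625 = 25² → acute
(178,78,160): 78²+160² = 31684 = 178² → right
(165,222,61): 61²+165² = 30946 < 49284 = 222² → obtuse
4 of the 6 are right.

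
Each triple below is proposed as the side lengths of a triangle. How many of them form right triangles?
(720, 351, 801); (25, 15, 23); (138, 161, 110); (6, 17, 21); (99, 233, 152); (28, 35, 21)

(720,351,801): 351²+720² = 641601 = 801² → right
(25,15,23): 15²+23² = 754 > 625 = 25² → acute
(138,161,110): 110²+138² = 31144 > 25921 = 161² → acute
(6,17,21): 6²+17² = 325 < 441 = 21² → obtuse
(99,233,152): 99²+152² = 32905 < 54289 = 233² → obtuse
(28,35,21): 21²+28² = 1225 = 35² → right
2 of the 6 are right.

2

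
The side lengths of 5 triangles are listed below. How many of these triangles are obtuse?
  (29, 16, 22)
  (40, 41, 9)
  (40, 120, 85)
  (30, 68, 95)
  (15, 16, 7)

3

(29,16,22): 16²+22² = 740 < 841 = 29² → obtuse
(40,41,9): 9²+40² = 1681 = 41² → right
(40,120,85): 40²+85² = 8825 < 14400 = 120² → obtuse
(30,68,95): 30²+68² = 5524 < 9025 = 95² → obtuse
(15,16,7): 7²+15² = 274 > 256 = 16² → acute
3 of the 5 are obtuse.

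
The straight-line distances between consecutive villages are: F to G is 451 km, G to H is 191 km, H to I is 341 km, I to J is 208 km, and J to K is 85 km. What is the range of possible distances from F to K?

0 ≤ FK ≤ 1276 km

The maximum is all hops collinear in one direction: 451 + 191 + 341 + 208 + 85 = 1276.
The longest hop is 451; the others sum to 825. Since 451 ≤ 825, the path can fold back on itself completely, so the minimum distance is 0.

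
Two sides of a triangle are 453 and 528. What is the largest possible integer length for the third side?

980

The third side must be strictly less than 453 + 528 = 981.
The largest integer below 981 is 980.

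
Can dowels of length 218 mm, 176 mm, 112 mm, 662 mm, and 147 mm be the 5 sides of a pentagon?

For a pentagon, each side must be shorter than the sum of the others.
Here the longest side is 662, but the remaining 4 sides sum to only 653.

No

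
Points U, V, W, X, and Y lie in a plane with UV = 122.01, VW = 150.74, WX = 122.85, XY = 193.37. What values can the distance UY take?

The maximum is all hops collinear in one direction: 122.01 + 150.74 + 122.85 + 193.37 = 588.97.
The longest hop is 193.37; the others sum to 395.60. Since 193.37 ≤ 395.60, the path can fold back on itself completely, so the minimum distance is 0.

0 ≤ UY ≤ 588.97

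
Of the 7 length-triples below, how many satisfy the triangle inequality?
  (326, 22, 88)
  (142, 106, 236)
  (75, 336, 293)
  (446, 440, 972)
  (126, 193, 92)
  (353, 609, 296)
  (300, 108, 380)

5

(22,88,326): 22+88 ≤ 326 → not valid
(106,142,236): 106+142 > 236 → valid
(75,293,336): 75+293 > 336 → valid
(440,446,972): 440+446 ≤ 972 → not valid
(92,126,193): 92+126 > 193 → valid
(296,353,609): 296+353 > 609 → valid
(108,300,380): 108+300 > 380 → valid
5 of the 7 triples form a triangle.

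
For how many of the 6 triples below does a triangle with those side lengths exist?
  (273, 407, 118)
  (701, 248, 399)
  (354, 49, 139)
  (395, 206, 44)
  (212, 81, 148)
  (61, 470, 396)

(118,273,407): 118+273 ≤ 407 → not valid
(248,399,701): 248+399 ≤ 701 → not valid
(49,139,354): 49+139 ≤ 354 → not valid
(44,206,395): 44+206 ≤ 395 → not valid
(81,148,212): 81+148 > 212 → valid
(61,396,470): 61+396 ≤ 470 → not valid
1 of the 6 triples forms a triangle.

1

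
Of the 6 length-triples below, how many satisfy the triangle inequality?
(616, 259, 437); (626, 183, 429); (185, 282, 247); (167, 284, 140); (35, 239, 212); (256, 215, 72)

(259,437,616): 259+437 > 616 → valid
(183,429,626): 183+429 ≤ 626 → not valid
(185,247,282): 185+247 > 282 → valid
(140,167,284): 140+167 > 284 → valid
(35,212,239): 35+212 > 239 → valid
(72,215,256): 72+215 > 256 → valid
5 of the 6 triples form a triangle.

5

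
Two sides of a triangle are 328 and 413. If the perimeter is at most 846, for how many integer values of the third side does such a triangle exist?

Triangle inequality: 85 < x < 741. Perimeter ≤ 846 gives x ≤ 846 − 328 − 413 = 105.
So 85 < x ≤ 105; integers 86 through 105: 20 values.

20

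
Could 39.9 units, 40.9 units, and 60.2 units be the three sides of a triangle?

The longest side is 60.2, and the other two sum to 80.8.
Since 80.8 > 60.2, the triangle inequality holds.

Yes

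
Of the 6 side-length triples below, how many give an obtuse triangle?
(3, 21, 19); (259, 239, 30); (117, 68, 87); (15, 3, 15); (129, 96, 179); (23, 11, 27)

(3,21,19): 3²+19² = 370 < 441 = 21² → obtuse
(259,239,30): 30²+239² = 58021 < 67081 = 259² → obtuse
(117,68,87): 68²+87² = 12193 < 13689 = 117² → obtuse
(15,3,15): 3²+15² = 234 > 225 = 15² → acute
(129,96,179): 96²+129² = 25857 < 32041 = 179² → obtuse
(23,11,27): 11²+23² = 650 < 729 = 27² → obtuse
5 of the 6 are obtuse.

5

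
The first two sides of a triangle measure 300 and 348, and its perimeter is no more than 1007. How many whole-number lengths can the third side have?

Triangle inequality: 48 < x < 648. Perimeter ≤ 1007 gives x ≤ 1007 − 300 − 348 = 359.
So 48 < x ≤ 359; integers 49 through 359: 311 values.

311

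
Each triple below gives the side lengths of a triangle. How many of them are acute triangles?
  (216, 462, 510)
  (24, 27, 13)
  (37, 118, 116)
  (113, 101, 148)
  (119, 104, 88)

4

(216,462,510): 216²+462² = 260100 = 510² → right
(24,27,13): 13²+24² = 745 > 729 = 27² → acute
(37,118,116): 37²+116² = 14825 > 13924 = 118² → acute
(113,101,148): 101²+113² = 22970 > 21904 = 148² → acute
(119,104,88): 88²+104² = 18560 > 14161 = 119² → acute
4 of the 5 are acute.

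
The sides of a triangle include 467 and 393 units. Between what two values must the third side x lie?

74 < x < 860

By the triangle inequality, x must be less than 467 + 393 = 860 and greater than |467 − 393| = 74.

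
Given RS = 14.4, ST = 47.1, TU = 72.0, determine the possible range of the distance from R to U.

10.5 ≤ RU ≤ 133.5

The maximum is all hops collinear in one direction: 14.4 + 47.1 + 72.0 = 133.5.
The longest hop is 72.0; the others sum to 61.5. Folding the others back against it leaves at least 72.0 − 61.5 = 10.5.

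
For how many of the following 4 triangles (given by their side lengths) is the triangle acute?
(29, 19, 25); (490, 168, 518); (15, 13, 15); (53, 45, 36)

(29,19,25): 19²+25² = 986 > 841 = 29² → acute
(490,168,518): 168²+490² = 268324 = 518² → right
(15,13,15): 13²+15² = 394 > 225 = 15² → acute
(53,45,36): 36²+45² = 3321 > 2809 = 53² → acute
3 of the 4 are acute.

3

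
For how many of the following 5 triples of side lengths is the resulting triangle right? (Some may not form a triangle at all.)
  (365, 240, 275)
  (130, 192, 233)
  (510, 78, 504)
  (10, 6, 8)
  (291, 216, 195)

4

(365,240,275): 240²+275² = 133225 = 365² → right
(130,192,233): 130²+192² = 53764 < 54289 = 233² → obtuse
(510,78,504): 78²+504² = 260100 = 510² → right
(10,6,8): 6²+8² = 100 = 10² → right
(291,216,195): 195²+216² = 84681 = 291² → right
4 of the 5 are right.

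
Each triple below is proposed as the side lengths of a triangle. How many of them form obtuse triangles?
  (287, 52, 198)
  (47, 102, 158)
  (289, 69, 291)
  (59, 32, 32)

1

(287,52,198): 52+198 ≤ 287, not a triangle
(47,102,158): 47+102 ≤ 158, not a triangle
(289,69,291): 69²+289² = 88282 > 84681 = 291² → acute
(59,32,32): 32²+32² = 2048 < 3481 = 59² → obtuse
1 of the 4 is obtuse.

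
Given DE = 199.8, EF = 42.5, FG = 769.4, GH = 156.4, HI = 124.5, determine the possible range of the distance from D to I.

The maximum is all hops collinear in one direction: 199.8 + 42.5 + 769.4 + 156.4 + 124.5 = 1292.6.
The longest hop is 769.4; the others sum to 523.2. Folding the others back against it leaves at least 769.4 − 523.2 = 246.2.

246.2 ≤ DI ≤ 1292.6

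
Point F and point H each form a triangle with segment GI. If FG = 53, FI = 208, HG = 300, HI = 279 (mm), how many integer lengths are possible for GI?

105

From triangle FGI: 155 < GI < 261.
From triangle HGI: 21 < GI < 579.
Intersection: 155 < GI < 261, so integers 156 through 260: 105 values.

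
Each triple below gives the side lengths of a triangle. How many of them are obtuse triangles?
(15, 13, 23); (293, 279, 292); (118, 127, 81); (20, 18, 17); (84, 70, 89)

1

(15,13,23): 13²+15² = 394 < 529 = 23² → obtuse
(293,279,292): 279²+292² = 163105 > 85849 = 293² → acute
(118,127,81): 81²+118² = 20485 > 16129 = 127² → acute
(20,18,17): 17²+18² = 613 > 400 = 20² → acute
(84,70,89): 70²+84² = 11956 > 7921 = 89² → acute
1 of the 5 is obtuse.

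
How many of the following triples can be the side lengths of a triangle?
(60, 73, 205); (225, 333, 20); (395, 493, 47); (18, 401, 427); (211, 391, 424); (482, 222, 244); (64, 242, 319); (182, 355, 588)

(60,73,205): 60+73 ≤ 205 → not valid
(20,225,333): 20+225 ≤ 333 → not valid
(47,395,493): 47+395 ≤ 493 → not valid
(18,401,427): 18+401 ≤ 427 → not valid
(211,391,424): 211+391 > 424 → valid
(222,244,482): 222+244 ≤ 482 → not valid
(64,242,319): 64+242 ≤ 319 → not valid
(182,355,588): 182+355 ≤ 588 → not valid
1 of the 8 triples forms a triangle.

1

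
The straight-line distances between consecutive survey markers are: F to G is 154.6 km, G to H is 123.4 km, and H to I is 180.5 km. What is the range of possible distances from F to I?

0 ≤ FI ≤ 458.5 km

The maximum is all hops collinear in one direction: 154.6 + 123.4 + 180.5 = 458.5.
The longest hop is 180.5; the others sum to 278.0. Since 180.5 ≤ 278.0, the path can fold back on itself completely, so the minimum distance is 0.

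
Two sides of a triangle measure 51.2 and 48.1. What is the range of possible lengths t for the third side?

By the triangle inequality, t must be less than 51.2 + 48.1 = 99.3 and greater than |51.2 − 48.1| = 3.1.

3.1 < t < 99.3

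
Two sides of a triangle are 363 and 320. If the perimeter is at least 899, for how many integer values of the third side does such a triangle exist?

467

Triangle inequality: 43 < x < 683. Perimeter ≥ 899 gives x ≥ 899 − 363 − 320 = 216.
So 216 ≤ x < 683; integers 216 through 682: 467 values.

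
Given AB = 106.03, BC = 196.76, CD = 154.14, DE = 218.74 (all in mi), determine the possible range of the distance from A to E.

The maximum is all hops collinear in one direction: 106.03 + 196.76 + 154.14 + 218.74 = 675.67.
The longest hop is 218.74; the others sum to 456.93. Since 218.74 ≤ 456.93, the path can fold back on itself completely, so the minimum distance is 0.

0 ≤ AE ≤ 675.67 mi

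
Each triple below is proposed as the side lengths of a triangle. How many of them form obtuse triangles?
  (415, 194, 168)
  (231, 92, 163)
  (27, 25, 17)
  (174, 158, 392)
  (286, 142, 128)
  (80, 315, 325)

1

(415,194,168): 168+194 ≤ 415, not a triangle
(231,92,163): 92²+163² = 35033 < 53361 = 231² → obtuse
(27,25,17): 17²+25² = 914 > 729 = 27² → acute
(174,158,392): 158+174 ≤ 392, not a triangle
(286,142,128): 128+142 ≤ 286, not a triangle
(80,315,325): 80²+315² = 105625 = 325² → right
1 of the 6 is obtuse.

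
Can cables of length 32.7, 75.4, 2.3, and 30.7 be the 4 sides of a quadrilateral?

For a quadrilateral, each side must be shorter than the sum of the others.
Here the longest side is 75.4, but the remaining 3 sides sum to only 65.7.

No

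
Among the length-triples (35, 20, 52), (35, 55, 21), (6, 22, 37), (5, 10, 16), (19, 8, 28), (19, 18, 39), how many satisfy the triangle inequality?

2

(20,35,52): 20+35 > 52 → valid
(21,35,55): 21+35 > 55 → valid
(6,22,37): 6+22 ≤ 37 → not valid
(5,10,16): 5+10 ≤ 16 → not valid
(8,19,28): 8+19 ≤ 28 → not valid
(18,19,39): 18+19 ≤ 39 → not valid
2 of the 6 triples form a triangle.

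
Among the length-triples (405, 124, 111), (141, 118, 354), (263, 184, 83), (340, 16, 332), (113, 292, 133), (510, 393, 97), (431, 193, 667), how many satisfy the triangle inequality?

2

(111,124,405): 111+124 ≤ 405 → not valid
(118,141,354): 118+141 ≤ 354 → not valid
(83,184,263): 83+184 > 263 → valid
(16,332,340): 16+332 > 340 → valid
(113,133,292): 113+133 ≤ 292 → not valid
(97,393,510): 97+393 ≤ 510 → not valid
(193,431,667): 193+431 ≤ 667 → not valid
2 of the 7 triples form a triangle.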